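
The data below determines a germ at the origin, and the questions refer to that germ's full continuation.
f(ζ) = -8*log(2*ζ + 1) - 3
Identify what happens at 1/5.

There is no denominator, hence no pole anywhere.
Branch term log(1 - ζ/(-1/2)): argument at 1/5 is 7/5, nonzero, so 1/5 is not its branch point (a point on a principal cut is still regular for the continued germ).
So the germ continues analytically to 1/5.

The point is a regular point.


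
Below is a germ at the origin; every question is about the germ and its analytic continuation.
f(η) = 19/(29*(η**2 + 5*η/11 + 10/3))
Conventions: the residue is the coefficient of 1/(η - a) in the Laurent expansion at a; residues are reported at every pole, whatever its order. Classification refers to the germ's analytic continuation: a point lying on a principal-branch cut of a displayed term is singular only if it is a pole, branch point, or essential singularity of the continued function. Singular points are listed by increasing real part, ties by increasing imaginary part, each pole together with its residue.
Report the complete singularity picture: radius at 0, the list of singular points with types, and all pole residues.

Denominator factor (η**2 + 5*η/11 + 10/3): discriminant -4765/363, complex-conjugate roots (-5/22) + ((1/66)*sqrt(14295))*i and (-5/22) - ((1/66)*sqrt(14295))*i; poles of order 1, moduli (1/3)*sqrt(30) and (1/3)*sqrt(30).
The radius of convergence is the smallest modulus among the singular points: (1/3)*sqrt(30).
The factor η**2 + 5*η/11 + 10/3 splits as (η - a)(η - a') with a = (-5/22) - ((1/66)*sqrt(14295))*i, a' = (-5/22) + ((1/66)*sqrt(14295))*i. At the order-1 pole a set g(η) = (η - a)*f(η) = [19/29] / (η - a').
Simple pole: residue = g(a) at a = (-5/22) - ((1/66)*sqrt(14295))*i, which is ((209/138185)*sqrt(14295))*i.
The factor η**2 + 5*η/11 + 10/3 splits as (η - a)(η - a') with a = (-5/22) + ((1/66)*sqrt(14295))*i, a' = (-5/22) - ((1/66)*sqrt(14295))*i. At the order-1 pole a set g(η) = (η - a)*f(η) = [19/29] / (η - a').
Simple pole: residue = g(a) at a = (-5/22) + ((1/66)*sqrt(14295))*i, which is -((209/138185)*sqrt(14295))*i.
List the singular points by increasing real part (a conjugate pair: the negative imaginary part first).

Radius of convergence at 0: (1/3)*sqrt(30).
At (-5/22) - ((1/66)*sqrt(14295))*i: a pole of order 1; residue ((209/138185)*sqrt(14295))*i.
At (-5/22) + ((1/66)*sqrt(14295))*i: a pole of order 1; residue -((209/138185)*sqrt(14295))*i.


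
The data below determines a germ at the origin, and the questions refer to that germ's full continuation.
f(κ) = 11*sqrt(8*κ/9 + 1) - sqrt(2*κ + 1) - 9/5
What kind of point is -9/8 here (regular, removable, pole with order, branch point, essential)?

The point is an algebraic (square-root) branch point.

The term (11)*sqrt(1 - κ/(-9/8)) has argument 1 - -9/8/(-9/8) = 0 at -9/8: a square-root (algebraic, two-sheeted) branch point; the remaining terms are analytic or single-valued there.


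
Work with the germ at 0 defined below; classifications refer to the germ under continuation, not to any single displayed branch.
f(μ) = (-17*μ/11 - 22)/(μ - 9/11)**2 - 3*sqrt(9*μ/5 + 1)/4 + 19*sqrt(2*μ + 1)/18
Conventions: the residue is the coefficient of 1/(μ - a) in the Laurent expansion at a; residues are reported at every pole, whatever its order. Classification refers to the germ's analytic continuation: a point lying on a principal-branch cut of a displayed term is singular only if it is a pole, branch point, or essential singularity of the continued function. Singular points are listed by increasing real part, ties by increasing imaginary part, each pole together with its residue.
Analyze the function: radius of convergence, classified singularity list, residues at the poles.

Denominator factor (μ - 9/11)^2: pole of order 2 at 9/11, modulus 9/11.
Branch term (19/18)*sqrt(1 - μ/(-1/2)): its argument vanishes at μ = -1/2, a square-root branch point, modulus 1/2.
Branch term (-3/4)*sqrt(1 - μ/(-5/9)): its argument vanishes at μ = -5/9, a square-root branch point, modulus 5/9.
The radius of convergence is the smallest modulus among the singular points: 1/2.
The branch terms are analytic at 9/11 and contribute nothing to the residue; only the rational part matters.
At the order-2 pole 9/11 set g(μ) = (μ - (9/11))^2*(rational part) = -17*μ/11 - 22.
Order-2 pole: residue = g'(a); g'(9/11) = -17/11, so the residue is -17/11.
List the singular points by increasing real part (a conjugate pair: the negative imaginary part first).

Radius of convergence at 0: 1/2.
At -5/9: an algebraic (square-root) branch point.
At -1/2: an algebraic (square-root) branch point.
At 9/11: a pole of order 2; residue -17/11.


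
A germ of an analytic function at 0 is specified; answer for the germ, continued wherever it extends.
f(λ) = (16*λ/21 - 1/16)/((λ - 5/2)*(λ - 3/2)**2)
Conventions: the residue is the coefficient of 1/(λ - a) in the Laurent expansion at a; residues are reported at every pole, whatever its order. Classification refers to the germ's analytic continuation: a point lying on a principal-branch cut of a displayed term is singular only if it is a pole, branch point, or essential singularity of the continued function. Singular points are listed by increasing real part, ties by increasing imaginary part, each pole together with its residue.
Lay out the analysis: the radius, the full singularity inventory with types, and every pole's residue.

Denominator factor (λ - 5/2): pole of order 1 at 5/2, modulus 5/2.
Denominator factor (λ - 3/2)^2: pole of order 2 at 3/2, modulus 3/2.
The radius of convergence is the smallest modulus among the singular points: 3/2.
At the order-2 pole 3/2 set g(λ) = (λ - (3/2))^2*f(λ) = (16*λ/21 - 1/16)/(λ - 5/2).
Order-2 pole: residue = g'(a); g'(3/2) = -619/336, so the residue is -619/336.
At the order-1 pole 5/2 set g(λ) = (λ - (5/2))*f(λ) = (16*λ/21 - 1/16)/(λ - 3/2)**2.
Simple pole: residue = g(a) at a = 5/2, which is 619/336.
List the singular points by increasing real part (a conjugate pair: the negative imaginary part first).

Radius of convergence at 0: 3/2.
At 3/2: a pole of order 2; residue -619/336.
At 5/2: a pole of order 1; residue 619/336.


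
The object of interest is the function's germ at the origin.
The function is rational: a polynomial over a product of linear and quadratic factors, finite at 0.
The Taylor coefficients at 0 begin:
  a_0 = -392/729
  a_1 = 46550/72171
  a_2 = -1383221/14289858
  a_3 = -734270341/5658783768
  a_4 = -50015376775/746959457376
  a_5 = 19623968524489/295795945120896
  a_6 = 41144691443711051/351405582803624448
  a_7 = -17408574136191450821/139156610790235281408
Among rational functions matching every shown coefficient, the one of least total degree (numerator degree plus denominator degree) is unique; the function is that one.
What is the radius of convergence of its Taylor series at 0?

No rational of total degree below 6 reproduces all 8 coefficients; solving the [0/6] Pade equations on them gives f(δ) = -14/(3*(δ**2 - 2*δ/11 + 9/4)**2*(δ**2 + 7*δ/3 + 12/7)), whose expansion matches every shown term.
Denominator factor (δ**2 + 7*δ/3 + 12/7): discriminant -89/63, complex-conjugate roots (-7/6) + ((1/42)*sqrt(623))*i and (-7/6) - ((1/42)*sqrt(623))*i; poles of order 1, moduli (2/7)*sqrt(21) and (2/7)*sqrt(21).
Denominator factor (δ**2 - 2*δ/11 + 9/4)^2: discriminant -1085/121, complex-conjugate roots (1/11) + ((1/22)*sqrt(1085))*i and (1/11) - ((1/22)*sqrt(1085))*i; poles of order 2, moduli 3/2 and 3/2.
The radius of convergence is the smallest modulus among the singular points: (2/7)*sqrt(21).

The radius of convergence is (2/7)*sqrt(21).


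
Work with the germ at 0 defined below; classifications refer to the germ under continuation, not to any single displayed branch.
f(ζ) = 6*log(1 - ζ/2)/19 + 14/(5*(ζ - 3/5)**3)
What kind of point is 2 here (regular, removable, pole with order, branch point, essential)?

The term (6/19)*log(1 - ζ/(2)) has argument 1 - 2/(2) = 0 at 2: a logarithmic (infinitely-sheeted) branch point; the remaining terms are analytic or single-valued there.

The point is a logarithmic branch point.


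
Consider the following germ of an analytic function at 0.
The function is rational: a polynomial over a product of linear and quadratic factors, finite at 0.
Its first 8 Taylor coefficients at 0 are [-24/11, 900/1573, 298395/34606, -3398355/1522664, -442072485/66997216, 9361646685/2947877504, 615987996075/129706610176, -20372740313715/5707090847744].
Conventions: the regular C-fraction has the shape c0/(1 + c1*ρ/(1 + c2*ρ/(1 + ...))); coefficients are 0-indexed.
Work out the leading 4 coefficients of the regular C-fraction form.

The regular C-fraction coefficients are [-24/11, 75/286, -7973/520, 282659/18760].

Taylor coefficients (read off): a_0 = -24/11, a_1 = 900/1573, a_2 = 298395/34606, a_3 = -3398355/1522664.
c0 = a_0 = -24/11. Peel one level at a time: if S = 1 + c*ρ/S' with S'(0) = 1, then c is the ρ-coefficient of S and S' = c*ρ/(S - 1).
S_1 = c0/f = 1 + (75/286)*ρ + (119595/29744)*ρ^2 + ...; c1 = 75/286.
S_2 = c1*ρ/(S_1 - 1) = 1 + (-7973/520)*ρ + (369631/1600)*ρ^2 + ...; c2 = -7973/520.
S_3 = c2*ρ/(S_2 - 1) = 1 + (282659/18760)*ρ + ...; c3 = 282659/18760.


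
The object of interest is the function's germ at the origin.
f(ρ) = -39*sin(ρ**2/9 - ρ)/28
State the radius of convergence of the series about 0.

The factor sin(ρ**2/9 - ρ) is entire and contributes no finite singular point.
The polynomial part has no poles.
No finite singular points: the Taylor series at 0 converges everywhere.

The radius of convergence is infinite.


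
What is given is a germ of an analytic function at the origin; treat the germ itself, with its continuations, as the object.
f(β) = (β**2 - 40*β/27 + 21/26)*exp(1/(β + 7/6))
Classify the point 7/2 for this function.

The point is a regular point.

There is no denominator, hence no pole anywhere.
The essential point of exp(1/(β - (-7/6))) is -7/6, not 7/2.
So the germ continues analytically to 7/2.


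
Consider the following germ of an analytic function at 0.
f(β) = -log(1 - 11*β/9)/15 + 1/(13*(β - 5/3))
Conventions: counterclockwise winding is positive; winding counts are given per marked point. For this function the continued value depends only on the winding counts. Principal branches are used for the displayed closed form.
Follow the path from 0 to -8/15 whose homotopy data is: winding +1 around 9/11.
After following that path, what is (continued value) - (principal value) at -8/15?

Continued minus principal equals -(2/15)*pi*i.

The rational part is single-valued and drops out of the difference; each branch term changes only by its own monodromy.
(-1/15)*log(1 - β/(9/11)): each positive loop around 9/11 adds 2*pi*i to the log, so winding +1 contributes (-1/15)*(1)*2*pi*i = -(2/15)*pi*i.
Summing the contributions at β = -8/15 gives -(2/15)*pi*i.


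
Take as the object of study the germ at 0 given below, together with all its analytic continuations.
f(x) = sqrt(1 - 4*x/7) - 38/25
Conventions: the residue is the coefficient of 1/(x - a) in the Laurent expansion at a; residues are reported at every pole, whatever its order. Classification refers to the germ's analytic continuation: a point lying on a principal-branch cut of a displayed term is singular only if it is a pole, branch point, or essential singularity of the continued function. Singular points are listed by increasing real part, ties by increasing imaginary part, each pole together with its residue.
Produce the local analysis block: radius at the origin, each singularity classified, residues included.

Branch term (1)*sqrt(1 - x/(7/4)): its argument vanishes at x = 7/4, a square-root branch point, modulus 7/4.
The radius of convergence is the smallest modulus among the singular points: 7/4.

Radius of convergence at 0: 7/4.
At 7/4: an algebraic (square-root) branch point.


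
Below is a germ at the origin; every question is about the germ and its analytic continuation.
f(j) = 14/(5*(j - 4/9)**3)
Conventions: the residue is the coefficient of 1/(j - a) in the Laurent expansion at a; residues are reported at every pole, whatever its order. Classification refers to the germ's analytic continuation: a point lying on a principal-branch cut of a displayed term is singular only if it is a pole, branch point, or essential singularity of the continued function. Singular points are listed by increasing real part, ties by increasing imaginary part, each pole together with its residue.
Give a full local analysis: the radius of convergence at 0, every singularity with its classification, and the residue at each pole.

Radius of convergence at 0: 4/9.
At 4/9: a pole of order 3; residue 0.

Denominator factor (j - 4/9)^3: pole of order 3 at 4/9, modulus 4/9.
The radius of convergence is the smallest modulus among the singular points: 4/9.
At the order-3 pole 4/9 set g(j) = (j - (4/9))^3*f(j) = 14/5.
Order-3 pole: residue = g''(a)/2; g''(4/9) = 0, so the residue is 0.


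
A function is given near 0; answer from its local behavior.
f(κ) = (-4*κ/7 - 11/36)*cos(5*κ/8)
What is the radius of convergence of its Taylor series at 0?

The radius of convergence is infinite.

The factor cos(5*κ/8) is entire and contributes no finite singular point.
The polynomial part has no poles.
No finite singular points: the Taylor series at 0 converges everywhere.


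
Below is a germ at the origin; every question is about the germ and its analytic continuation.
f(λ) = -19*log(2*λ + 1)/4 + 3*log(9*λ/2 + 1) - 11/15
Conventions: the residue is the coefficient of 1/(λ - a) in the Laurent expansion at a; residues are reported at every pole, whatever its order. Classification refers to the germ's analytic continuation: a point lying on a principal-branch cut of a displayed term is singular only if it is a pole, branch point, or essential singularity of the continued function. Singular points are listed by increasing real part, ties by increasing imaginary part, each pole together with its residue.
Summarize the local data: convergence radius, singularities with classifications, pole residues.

Branch term (-19/4)*log(1 - λ/(-1/2)): its argument vanishes at λ = -1/2, a logarithmic branch point, modulus 1/2.
Branch term (3)*log(1 - λ/(-2/9)): its argument vanishes at λ = -2/9, a logarithmic branch point, modulus 2/9.
The radius of convergence is the smallest modulus among the singular points: 2/9.
List the singular points by increasing real part (a conjugate pair: the negative imaginary part first).

Radius of convergence at 0: 2/9.
At -1/2: a logarithmic branch point.
At -2/9: a logarithmic branch point.


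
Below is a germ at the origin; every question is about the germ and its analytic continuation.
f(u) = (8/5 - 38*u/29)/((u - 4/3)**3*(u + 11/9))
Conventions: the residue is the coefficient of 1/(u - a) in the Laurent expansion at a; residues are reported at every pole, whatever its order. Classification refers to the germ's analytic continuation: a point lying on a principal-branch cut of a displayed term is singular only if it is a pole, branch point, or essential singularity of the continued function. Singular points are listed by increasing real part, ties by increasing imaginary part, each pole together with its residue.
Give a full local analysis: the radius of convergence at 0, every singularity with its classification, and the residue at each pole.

Radius of convergence at 0: 11/9.
At -11/9: a pole of order 1; residue -338418/1764215.
At 4/3: a pole of order 3; residue 338418/1764215.

Denominator factor (u + 11/9): pole of order 1 at -11/9, modulus 11/9.
Denominator factor (u - 4/3)^3: pole of order 3 at 4/3, modulus 4/3.
The radius of convergence is the smallest modulus among the singular points: 11/9.
At the order-1 pole -11/9 set g(u) = (u - (-11/9))*f(u) = (8/5 - 38*u/29)/(u - 4/3)**3.
Simple pole: residue = g(a) at a = -11/9, which is -338418/1764215.
At the order-3 pole 4/3 set g(u) = (u - (4/3))^3*f(u) = (8/5 - 38*u/29)/(u + 11/9).
Order-3 pole: residue = g''(a)/2; g''(4/3) = 676836/1764215, so the residue is 338418/1764215.
List the singular points by increasing real part (a conjugate pair: the negative imaginary part first).


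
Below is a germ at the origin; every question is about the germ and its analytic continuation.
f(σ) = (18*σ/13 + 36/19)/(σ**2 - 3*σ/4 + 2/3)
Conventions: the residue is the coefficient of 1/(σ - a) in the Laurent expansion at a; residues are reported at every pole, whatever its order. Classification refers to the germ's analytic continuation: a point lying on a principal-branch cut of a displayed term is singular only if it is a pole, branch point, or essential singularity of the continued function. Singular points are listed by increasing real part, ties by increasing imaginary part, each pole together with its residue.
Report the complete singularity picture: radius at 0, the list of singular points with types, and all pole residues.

Radius of convergence at 0: (1/3)*sqrt(6).
At (3/8) - ((1/24)*sqrt(303))*i: a pole of order 1; residue (9/13) + ((2385/24947)*sqrt(303))*i.
At (3/8) + ((1/24)*sqrt(303))*i: a pole of order 1; residue (9/13) - ((2385/24947)*sqrt(303))*i.

Denominator factor (σ**2 - 3*σ/4 + 2/3): discriminant -101/48, complex-conjugate roots (3/8) + ((1/24)*sqrt(303))*i and (3/8) - ((1/24)*sqrt(303))*i; poles of order 1, moduli (1/3)*sqrt(6) and (1/3)*sqrt(6).
The radius of convergence is the smallest modulus among the singular points: (1/3)*sqrt(6).
The factor σ**2 - 3*σ/4 + 2/3 splits as (σ - a)(σ - a') with a = (3/8) - ((1/24)*sqrt(303))*i, a' = (3/8) + ((1/24)*sqrt(303))*i. At the order-1 pole a set g(σ) = (σ - a)*f(σ) = [18*σ/13 + 36/19] / (σ - a').
Simple pole: residue = g(a) at a = (3/8) - ((1/24)*sqrt(303))*i, which is (9/13) + ((2385/24947)*sqrt(303))*i.
The factor σ**2 - 3*σ/4 + 2/3 splits as (σ - a)(σ - a') with a = (3/8) + ((1/24)*sqrt(303))*i, a' = (3/8) - ((1/24)*sqrt(303))*i. At the order-1 pole a set g(σ) = (σ - a)*f(σ) = [18*σ/13 + 36/19] / (σ - a').
Simple pole: residue = g(a) at a = (3/8) + ((1/24)*sqrt(303))*i, which is (9/13) - ((2385/24947)*sqrt(303))*i.
List the singular points by increasing real part (a conjugate pair: the negative imaginary part first).


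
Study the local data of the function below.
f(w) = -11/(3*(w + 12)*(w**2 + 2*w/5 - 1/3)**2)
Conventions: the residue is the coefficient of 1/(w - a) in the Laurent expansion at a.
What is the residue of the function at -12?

At the order-1 pole -12 set g(w) = (w - (-12))*f(w) = -11/(3*(w**2 + 2*w/5 - 1/3)**2).
Simple pole: residue = g(a) at a = -12, which is -825/4338889.

The residue is -825/4338889.


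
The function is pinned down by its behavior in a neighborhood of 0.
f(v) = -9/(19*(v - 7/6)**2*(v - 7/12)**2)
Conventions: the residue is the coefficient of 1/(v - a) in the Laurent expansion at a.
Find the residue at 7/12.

The residue is -31104/6517.

At the order-2 pole 7/12 set g(v) = (v - (7/12))^2*f(v) = -9/(19*(v - 7/6)**2).
Order-2 pole: residue = g'(a); g'(7/12) = -31104/6517, so the residue is -31104/6517.


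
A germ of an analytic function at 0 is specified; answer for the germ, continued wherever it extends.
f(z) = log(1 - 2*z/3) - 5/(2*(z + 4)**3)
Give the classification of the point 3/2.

The term (1)*log(1 - z/(3/2)) has argument 1 - 3/2/(3/2) = 0 at 3/2: a logarithmic (infinitely-sheeted) branch point; the remaining terms are analytic or single-valued there.

The point is a logarithmic branch point.


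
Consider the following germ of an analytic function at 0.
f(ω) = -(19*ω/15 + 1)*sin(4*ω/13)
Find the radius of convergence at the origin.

The radius of convergence is infinite.

The factor -sin(4*ω/13) is entire and contributes no finite singular point.
The polynomial part has no poles.
No finite singular points: the Taylor series at 0 converges everywhere.


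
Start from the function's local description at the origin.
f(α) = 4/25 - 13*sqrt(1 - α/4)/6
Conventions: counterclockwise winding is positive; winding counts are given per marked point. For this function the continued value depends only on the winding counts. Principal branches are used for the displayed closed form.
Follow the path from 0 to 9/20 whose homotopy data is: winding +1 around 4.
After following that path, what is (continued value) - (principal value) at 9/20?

Continued minus principal equals (13/60)*sqrt(355).

The rational part is single-valued and drops out of the difference; each branch term changes only by its own monodromy.
(-13/6)*sqrt(1 - α/(4)): winding +1 is odd, the square root flips sign, contributing -2*(-13/6)*sqrt(1 - (9/20)/(4)) = -2*(-13/6)*sqrt(71/80) = (13/60)*sqrt(355).
Summing the contributions at α = 9/20 gives (13/60)*sqrt(355).


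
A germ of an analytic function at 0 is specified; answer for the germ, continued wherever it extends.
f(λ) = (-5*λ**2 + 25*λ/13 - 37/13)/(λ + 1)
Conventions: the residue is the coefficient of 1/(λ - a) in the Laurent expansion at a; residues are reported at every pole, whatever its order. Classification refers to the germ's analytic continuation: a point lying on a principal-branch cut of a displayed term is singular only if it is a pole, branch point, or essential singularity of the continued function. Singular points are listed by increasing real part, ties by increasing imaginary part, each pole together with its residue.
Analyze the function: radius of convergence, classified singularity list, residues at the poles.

Denominator factor (λ + 1): pole of order 1 at -1, modulus 1.
The radius of convergence is the smallest modulus among the singular points: 1.
At the order-1 pole -1 set g(λ) = (λ - (-1))*f(λ) = -5*λ**2 + 25*λ/13 - 37/13.
Simple pole: residue = g(a) at a = -1, which is -127/13.

Radius of convergence at 0: 1.
At -1: a pole of order 1; residue -127/13.


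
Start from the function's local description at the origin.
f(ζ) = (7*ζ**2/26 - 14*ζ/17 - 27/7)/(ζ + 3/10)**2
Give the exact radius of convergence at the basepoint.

Denominator factor (ζ + 3/10)^2: pole of order 2 at -3/10, modulus 3/10.
The radius of convergence is the smallest modulus among the singular points: 3/10.

The radius of convergence is 3/10.


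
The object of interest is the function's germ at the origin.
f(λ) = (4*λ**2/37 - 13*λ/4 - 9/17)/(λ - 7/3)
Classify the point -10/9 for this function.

Denominator factors: λ - 7/3 = -31/9 at λ = -10/9 — none vanishes.
So the germ continues analytically to -10/9.

The point is a regular point.


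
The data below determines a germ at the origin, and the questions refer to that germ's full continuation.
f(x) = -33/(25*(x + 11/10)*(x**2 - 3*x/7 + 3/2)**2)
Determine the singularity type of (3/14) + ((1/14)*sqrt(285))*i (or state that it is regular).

The denominator factor x**2 - 3*x/7 + 3/2 vanishes at (3/14) + ((1/14)*sqrt(285))*i and appears to the power 2; the numerator there equals -33/25, nonzero, and no other factor vanishes.
Hence a pole whose order is the multiplicity, 2.

The point is a pole of order 2.


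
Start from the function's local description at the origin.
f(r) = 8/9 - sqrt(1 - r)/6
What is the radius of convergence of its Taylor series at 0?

Branch term (-1/6)*sqrt(1 - r/(1)): its argument vanishes at r = 1, a square-root branch point, modulus 1.
The radius of convergence is the smallest modulus among the singular points: 1.

The radius of convergence is 1.


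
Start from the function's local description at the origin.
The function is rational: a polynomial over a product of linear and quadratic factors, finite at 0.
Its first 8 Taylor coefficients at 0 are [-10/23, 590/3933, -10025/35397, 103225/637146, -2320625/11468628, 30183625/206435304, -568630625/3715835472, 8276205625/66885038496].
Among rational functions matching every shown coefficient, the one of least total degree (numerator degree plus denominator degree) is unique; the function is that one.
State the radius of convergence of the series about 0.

The radius of convergence is -1/4 + (1/20)*sqrt(745).

No rational of total degree below 3 reproduces all 8 coefficients; solving the [1/2] Pade equations on them gives f(h) = (18/23 - h/19)/(h**2 - h/2 - 9/5), whose expansion matches every shown term.
Denominator factor (h**2 - h/2 - 9/5): discriminant 149/20, real irrational roots 1/4 + (1/20)*sqrt(745) and 1/4 - (1/20)*sqrt(745); poles of order 1, moduli 1/4 + (1/20)*sqrt(745) and -1/4 + (1/20)*sqrt(745).
The radius of convergence is the smallest modulus among the singular points: -1/4 + (1/20)*sqrt(745).


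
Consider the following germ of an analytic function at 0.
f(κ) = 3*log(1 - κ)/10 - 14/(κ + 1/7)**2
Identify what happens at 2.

The point is a regular point.

Denominator factors: κ + 1/7 = 15/7 at κ = 2 — none vanishes.
Branch term log(1 - κ/(1)): argument at 2 is -1, nonzero, so 2 is not its branch point (a point on a principal cut is still regular for the continued germ).
So the germ continues analytically to 2.


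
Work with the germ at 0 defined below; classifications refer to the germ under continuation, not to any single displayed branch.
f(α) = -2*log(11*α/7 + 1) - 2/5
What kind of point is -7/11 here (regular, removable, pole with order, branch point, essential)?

The point is a logarithmic branch point.

The term (-2)*log(1 - α/(-7/11)) has argument 1 - -7/11/(-7/11) = 0 at -7/11: a logarithmic (infinitely-sheeted) branch point; the remaining terms are analytic or single-valued there.


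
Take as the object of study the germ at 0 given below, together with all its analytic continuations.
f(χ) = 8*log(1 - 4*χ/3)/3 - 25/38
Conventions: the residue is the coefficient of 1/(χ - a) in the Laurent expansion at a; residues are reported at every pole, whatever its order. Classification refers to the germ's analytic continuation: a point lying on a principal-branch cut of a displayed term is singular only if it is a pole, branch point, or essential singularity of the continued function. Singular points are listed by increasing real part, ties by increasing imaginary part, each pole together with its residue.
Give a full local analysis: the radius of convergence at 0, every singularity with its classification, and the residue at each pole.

Radius of convergence at 0: 3/4.
At 3/4: a logarithmic branch point.

Branch term (8/3)*log(1 - χ/(3/4)): its argument vanishes at χ = 3/4, a logarithmic branch point, modulus 3/4.
The radius of convergence is the smallest modulus among the singular points: 3/4.


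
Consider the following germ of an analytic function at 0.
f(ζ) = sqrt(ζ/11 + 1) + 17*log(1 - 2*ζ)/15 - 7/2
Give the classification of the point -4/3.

There is no denominator, hence no pole anywhere.
Branch term log(1 - ζ/(1/2)): argument at -4/3 is 11/3, nonzero, so -4/3 is not its branch point (a point on a principal cut is still regular for the continued germ).
Branch term sqrt(1 - ζ/(-11)): argument at -4/3 is 29/33, nonzero, so -4/3 is not its branch point (a point on a principal cut is still regular for the continued germ).
So the germ continues analytically to -4/3.

The point is a regular point.


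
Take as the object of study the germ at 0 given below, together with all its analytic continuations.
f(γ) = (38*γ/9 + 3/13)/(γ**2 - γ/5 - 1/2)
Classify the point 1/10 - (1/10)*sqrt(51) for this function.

The point is a pole of order 1.

The denominator factor γ**2 - γ/5 - 1/2 vanishes at 1/10 - (1/10)*sqrt(51) and appears to the power 1; the numerator there equals 382/585 - (19/45)*sqrt(51), nonzero, and no other factor vanishes.
Hence a pole whose order is the multiplicity, 1.


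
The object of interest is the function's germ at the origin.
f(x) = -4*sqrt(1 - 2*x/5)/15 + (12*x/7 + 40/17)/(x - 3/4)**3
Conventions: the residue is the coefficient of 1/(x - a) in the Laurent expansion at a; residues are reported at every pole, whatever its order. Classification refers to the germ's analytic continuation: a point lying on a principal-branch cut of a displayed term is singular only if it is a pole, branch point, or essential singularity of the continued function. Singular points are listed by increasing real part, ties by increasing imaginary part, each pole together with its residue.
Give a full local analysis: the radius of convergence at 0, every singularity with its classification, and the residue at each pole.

Radius of convergence at 0: 3/4.
At 3/4: a pole of order 3; residue 0.
At 5/2: an algebraic (square-root) branch point.

Denominator factor (x - 3/4)^3: pole of order 3 at 3/4, modulus 3/4.
Branch term (-4/15)*sqrt(1 - x/(5/2)): its argument vanishes at x = 5/2, a square-root branch point, modulus 5/2.
The radius of convergence is the smallest modulus among the singular points: 3/4.
The branch term is analytic at 3/4 and contributes nothing to the residue; only the rational part matters.
At the order-3 pole 3/4 set g(x) = (x - (3/4))^3*(rational part) = 12*x/7 + 40/17.
Order-3 pole: residue = g''(a)/2; g''(3/4) = 0, so the residue is 0.
List the singular points by increasing real part (a conjugate pair: the negative imaginary part first).


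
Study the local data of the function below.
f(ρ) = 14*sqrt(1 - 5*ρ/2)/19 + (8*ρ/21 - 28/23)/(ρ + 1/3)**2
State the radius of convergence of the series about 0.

The radius of convergence is 1/3.

Denominator factor (ρ + 1/3)^2: pole of order 2 at -1/3, modulus 1/3.
Branch term (14/19)*sqrt(1 - ρ/(2/5)): its argument vanishes at ρ = 2/5, a square-root branch point, modulus 2/5.
The radius of convergence is the smallest modulus among the singular points: 1/3.


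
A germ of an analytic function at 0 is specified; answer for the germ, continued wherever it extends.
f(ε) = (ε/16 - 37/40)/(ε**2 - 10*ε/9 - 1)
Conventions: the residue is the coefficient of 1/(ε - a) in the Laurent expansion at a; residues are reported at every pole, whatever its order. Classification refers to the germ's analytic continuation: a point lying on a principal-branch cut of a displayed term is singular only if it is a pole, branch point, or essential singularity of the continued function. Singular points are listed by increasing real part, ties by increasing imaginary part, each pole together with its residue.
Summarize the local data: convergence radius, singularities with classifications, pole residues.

Radius of convergence at 0: -5/9 + (1/9)*sqrt(106).
At 5/9 - (1/9)*sqrt(106): a pole of order 1; residue 1/32 + (641/16960)*sqrt(106).
At 5/9 + (1/9)*sqrt(106): a pole of order 1; residue 1/32 - (641/16960)*sqrt(106).

Denominator factor (ε**2 - 10*ε/9 - 1): discriminant 424/81, real irrational roots 5/9 + (1/9)*sqrt(106) and 5/9 - (1/9)*sqrt(106); poles of order 1, moduli 5/9 + (1/9)*sqrt(106) and -5/9 + (1/9)*sqrt(106).
The radius of convergence is the smallest modulus among the singular points: -5/9 + (1/9)*sqrt(106).
The factor ε**2 - 10*ε/9 - 1 splits as (ε - a)(ε - a') with a = 5/9 - (1/9)*sqrt(106), a' = 5/9 + (1/9)*sqrt(106). At the order-1 pole a set g(ε) = (ε - a)*f(ε) = [ε/16 - 37/40] / (ε - a').
Simple pole: residue = g(a) at a = 5/9 - (1/9)*sqrt(106), which is 1/32 + (641/16960)*sqrt(106).
The factor ε**2 - 10*ε/9 - 1 splits as (ε - a)(ε - a') with a = 5/9 + (1/9)*sqrt(106), a' = 5/9 - (1/9)*sqrt(106). At the order-1 pole a set g(ε) = (ε - a)*f(ε) = [ε/16 - 37/40] / (ε - a').
Simple pole: residue = g(a) at a = 5/9 + (1/9)*sqrt(106), which is 1/32 - (641/16960)*sqrt(106).
List the singular points by increasing real part (a conjugate pair: the negative imaginary part first).


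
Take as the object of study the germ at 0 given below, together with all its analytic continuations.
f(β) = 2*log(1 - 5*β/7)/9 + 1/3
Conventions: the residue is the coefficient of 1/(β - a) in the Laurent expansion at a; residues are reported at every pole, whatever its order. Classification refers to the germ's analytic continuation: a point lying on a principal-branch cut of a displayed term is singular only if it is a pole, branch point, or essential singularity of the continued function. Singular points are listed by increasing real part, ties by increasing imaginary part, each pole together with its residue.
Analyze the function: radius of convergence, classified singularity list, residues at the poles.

Radius of convergence at 0: 7/5.
At 7/5: a logarithmic branch point.

Branch term (2/9)*log(1 - β/(7/5)): its argument vanishes at β = 7/5, a logarithmic branch point, modulus 7/5.
The radius of convergence is the smallest modulus among the singular points: 7/5.


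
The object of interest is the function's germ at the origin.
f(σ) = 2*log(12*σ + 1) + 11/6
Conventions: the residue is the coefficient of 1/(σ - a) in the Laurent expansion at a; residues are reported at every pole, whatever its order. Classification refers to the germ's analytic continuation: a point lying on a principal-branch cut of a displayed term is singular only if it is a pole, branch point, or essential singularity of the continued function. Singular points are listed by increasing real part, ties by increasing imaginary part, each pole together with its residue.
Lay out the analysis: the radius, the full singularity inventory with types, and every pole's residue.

Radius of convergence at 0: 1/12.
At -1/12: a logarithmic branch point.

Branch term (2)*log(1 - σ/(-1/12)): its argument vanishes at σ = -1/12, a logarithmic branch point, modulus 1/12.
The radius of convergence is the smallest modulus among the singular points: 1/12.


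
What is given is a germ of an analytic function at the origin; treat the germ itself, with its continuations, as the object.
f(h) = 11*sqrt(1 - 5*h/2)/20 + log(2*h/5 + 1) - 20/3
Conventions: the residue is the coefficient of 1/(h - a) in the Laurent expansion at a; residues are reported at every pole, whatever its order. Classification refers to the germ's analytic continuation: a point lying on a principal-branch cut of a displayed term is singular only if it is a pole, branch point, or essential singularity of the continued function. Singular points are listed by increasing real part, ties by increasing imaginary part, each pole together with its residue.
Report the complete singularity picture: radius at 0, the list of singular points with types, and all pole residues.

Branch term (1)*log(1 - h/(-5/2)): its argument vanishes at h = -5/2, a logarithmic branch point, modulus 5/2.
Branch term (11/20)*sqrt(1 - h/(2/5)): its argument vanishes at h = 2/5, a square-root branch point, modulus 2/5.
The radius of convergence is the smallest modulus among the singular points: 2/5.
List the singular points by increasing real part (a conjugate pair: the negative imaginary part first).

Radius of convergence at 0: 2/5.
At -5/2: a logarithmic branch point.
At 2/5: an algebraic (square-root) branch point.


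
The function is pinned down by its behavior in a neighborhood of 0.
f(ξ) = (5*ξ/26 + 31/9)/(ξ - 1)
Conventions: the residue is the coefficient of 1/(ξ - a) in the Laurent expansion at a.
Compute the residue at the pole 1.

At the order-1 pole 1 set g(ξ) = (ξ - (1))*f(ξ) = 5*ξ/26 + 31/9.
Simple pole: residue = g(a) at a = 1, which is 851/234.

The residue is 851/234.


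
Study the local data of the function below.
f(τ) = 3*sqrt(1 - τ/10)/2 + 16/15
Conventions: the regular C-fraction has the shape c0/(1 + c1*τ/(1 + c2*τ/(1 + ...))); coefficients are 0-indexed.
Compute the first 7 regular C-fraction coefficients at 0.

Taylor coefficients (expand at 0): a_0 = 77/30, a_1 = -3/40, a_2 = -3/1600, a_3 = -3/32000, a_4 = -3/512000, a_5 = -21/51200000, a_6 = -63/2048000000.
c0 = a_0 = 77/30. Peel one level at a time: if S = 1 + c*τ/S' with S'(0) = 1, then c is the τ-coefficient of S and S' = c*τ/(S - 1).
S_1 = c0/f = 1 + (9/308)*τ + (1503/948640)*τ^2 + ...; c1 = 9/308.
S_2 = c1*τ/(S_1 - 1) = 1 + (-167/3080)*τ + (-1/1600)*τ^2 + ...; c2 = -167/3080.
S_3 = c2*τ/(S_2 - 1) = 1 + (-77/6680)*τ + (-19789/44622400)*τ^2 + ...; c3 = -77/6680.
S_4 = c3*τ/(S_3 - 1) = 1 + (-257/6680)*τ + (-1/1600)*τ^2 + ...; c4 = -257/6680.
S_5 = c4*τ/(S_4 - 1) = 1 + (-167/10280)*τ + (-57949/105678400)*τ^2 + ...; c5 = -167/10280.
S_6 = c5*τ/(S_5 - 1) = 1 + (-347/10280)*τ + ...; c6 = -347/10280.

The regular C-fraction coefficients are [77/30, 9/308, -167/3080, -77/6680, -257/6680, -167/10280, -347/10280].


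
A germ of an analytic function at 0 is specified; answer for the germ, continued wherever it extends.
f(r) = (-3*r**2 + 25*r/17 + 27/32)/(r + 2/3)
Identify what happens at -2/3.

The point is a pole of order 1.

The denominator factor r + 2/3 vanishes at -2/3 and appears to the power 1; the numerator there equals -2399/1632, nonzero, and no other factor vanishes.
Hence a pole whose order is the multiplicity, 1.


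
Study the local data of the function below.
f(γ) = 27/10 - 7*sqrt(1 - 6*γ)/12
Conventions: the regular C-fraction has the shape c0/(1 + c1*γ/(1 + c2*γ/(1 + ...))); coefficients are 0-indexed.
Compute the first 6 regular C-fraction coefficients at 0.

The regular C-fraction coefficients are [127/60, -105/127, -171/254, -127/38, 13/38, 171/26].

Taylor coefficients (expand at 0): a_0 = 127/60, a_1 = 7/4, a_2 = 21/8, a_3 = 63/8, a_4 = 945/32, a_5 = 3969/32.
c0 = a_0 = 127/60. Peel one level at a time: if S = 1 + c*γ/S' with S'(0) = 1, then c is the γ-coefficient of S and S' = c*γ/(S - 1).
S_1 = c0/f = 1 + (-105/127)*γ + (-17955/32258)*γ^2 + ...; c1 = -105/127.
S_2 = c1*γ/(S_1 - 1) = 1 + (-171/254)*γ + (-9/4)*γ^2 + ...; c2 = -171/254.
S_3 = c2*γ/(S_2 - 1) = 1 + (-127/38)*γ + (1651/1444)*γ^2 + ...; c3 = -127/38.
S_4 = c3*γ/(S_3 - 1) = 1 + (13/38)*γ + (-9/4)*γ^2 + ...; c4 = 13/38.
S_5 = c4*γ/(S_4 - 1) = 1 + (171/26)*γ + ...; c5 = 171/26.


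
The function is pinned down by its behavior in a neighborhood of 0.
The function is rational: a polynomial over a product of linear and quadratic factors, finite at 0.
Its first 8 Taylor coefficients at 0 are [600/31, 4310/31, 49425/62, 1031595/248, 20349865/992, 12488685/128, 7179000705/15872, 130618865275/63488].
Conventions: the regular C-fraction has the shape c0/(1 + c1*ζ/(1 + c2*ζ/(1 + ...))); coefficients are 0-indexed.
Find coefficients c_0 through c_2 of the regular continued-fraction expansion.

The regular C-fraction coefficients are [600/31, -431/60, 18743/12930].

Taylor coefficients (read off): a_0 = 600/31, a_1 = 4310/31, a_2 = 49425/62.
c0 = a_0 = 600/31. Peel one level at a time: if S = 1 + c*ζ/S' with S'(0) = 1, then c is the ζ-coefficient of S and S' = c*ζ/(S - 1).
S_1 = c0/f = 1 + (-431/60)*ζ + (18743/1800)*ζ^2 + ...; c1 = -431/60.
S_2 = c1*ζ/(S_1 - 1) = 1 + (18743/12930)*ζ + ...; c2 = 18743/12930.


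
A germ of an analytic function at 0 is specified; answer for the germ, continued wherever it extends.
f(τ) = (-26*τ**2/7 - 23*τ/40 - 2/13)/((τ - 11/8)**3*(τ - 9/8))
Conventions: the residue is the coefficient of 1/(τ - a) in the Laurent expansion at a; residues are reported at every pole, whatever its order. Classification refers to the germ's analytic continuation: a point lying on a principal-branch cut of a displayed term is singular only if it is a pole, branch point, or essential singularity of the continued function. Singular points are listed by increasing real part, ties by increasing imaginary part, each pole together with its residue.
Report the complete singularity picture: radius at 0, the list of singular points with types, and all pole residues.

Radius of convergence at 0: 9/8.
At 9/8: a pole of order 1; residue 160207/455.
At 11/8: a pole of order 3; residue -160207/455.

Denominator factor (τ - 9/8): pole of order 1 at 9/8, modulus 9/8.
Denominator factor (τ - 11/8)^3: pole of order 3 at 11/8, modulus 11/8.
The radius of convergence is the smallest modulus among the singular points: 9/8.
At the order-1 pole 9/8 set g(τ) = (τ - (9/8))*f(τ) = (-26*τ**2/7 - 23*τ/40 - 2/13)/(τ - 11/8)**3.
Simple pole: residue = g(a) at a = 9/8, which is 160207/455.
At the order-3 pole 11/8 set g(τ) = (τ - (11/8))^3*f(τ) = (-26*τ**2/7 - 23*τ/40 - 2/13)/(τ - 9/8).
Order-3 pole: residue = g''(a)/2; g''(11/8) = -320414/455, so the residue is -160207/455.
List the singular points by increasing real part (a conjugate pair: the negative imaginary part first).
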